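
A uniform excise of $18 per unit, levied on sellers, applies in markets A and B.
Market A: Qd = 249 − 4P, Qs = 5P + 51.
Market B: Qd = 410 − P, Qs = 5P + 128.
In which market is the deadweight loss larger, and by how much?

Market A: pre-tax P* = $22, Q* = 161; post-tax Q = 121; deadweight loss = $360.
Market B: pre-tax P* = $47, Q* = 363; post-tax Q = 348; deadweight loss = $135.
Difference: $360 vs $135 → market A is larger by $225.

Market A, by $225.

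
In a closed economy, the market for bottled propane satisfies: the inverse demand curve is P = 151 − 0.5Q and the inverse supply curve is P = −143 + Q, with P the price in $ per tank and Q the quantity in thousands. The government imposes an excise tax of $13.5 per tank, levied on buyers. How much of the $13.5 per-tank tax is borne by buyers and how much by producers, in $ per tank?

Buyers bear $4.5 per tank; producers bear $9 per tank.

Rewrite in direct form: Qd = 302 − 2P and Qs = P + 143.
Without the tax, 302 − 2P = P + 143 gives 3P = 159, so P* = $53 and Q* = 196.
With the tax collected from buyers, demand (in seller-price terms) shifts: Qd = 302 − 2(P + 13.5).
Solving gives Q = 187 with buyers paying $57.5 and producers receiving $44 (the $13.5 wedge).
Burden on buyers: $4.5; on producers: $9. (They sum to $13.5.)
The less price-elastic side of the market bears the larger share of a per-unit tax.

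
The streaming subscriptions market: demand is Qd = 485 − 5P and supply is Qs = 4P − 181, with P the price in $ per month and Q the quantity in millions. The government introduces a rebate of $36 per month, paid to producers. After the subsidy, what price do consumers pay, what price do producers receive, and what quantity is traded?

Consumers pay $58; producers receive $94; quantity = 195.

Before the subsidy: set 485 − 5P = 4P − 181 → P* = $74, Q* = 115.
With a per-unit subsidy paid to producers, each receives P + 36 per unit sold, so supply becomes Qs = 4(P + 36) − 181.
Solving gives Q = 195 with consumers paying $58 and producers receiving $94 (the $36 wedge).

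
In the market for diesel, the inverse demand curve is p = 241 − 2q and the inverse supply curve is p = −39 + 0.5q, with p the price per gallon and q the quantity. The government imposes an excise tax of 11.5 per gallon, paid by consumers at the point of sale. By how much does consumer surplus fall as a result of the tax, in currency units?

Consumer surplus falls by 1009.24.

Rewrite in direct form: qd = 120.5 − 0.5p and qs = 2p + 78.
Before the tax: set 120.5 − 0.5p = 2p + 78 → p* = 17, q* = 112.
With the tax collected from consumers, demand (in seller-price terms) shifts: qd = 120.5 − 0.5(p + 11.5).
New equilibrium: consumers pay 26.2, suppliers receive 14.7, q = 107.4. (Wedge: pb − ps = 11.5.)
ΔCS is the trapezoid between Q = 107.4 and Q = 112 of height 9.2: ½ · (112 + 107.4) · 9.2 = 1009.24.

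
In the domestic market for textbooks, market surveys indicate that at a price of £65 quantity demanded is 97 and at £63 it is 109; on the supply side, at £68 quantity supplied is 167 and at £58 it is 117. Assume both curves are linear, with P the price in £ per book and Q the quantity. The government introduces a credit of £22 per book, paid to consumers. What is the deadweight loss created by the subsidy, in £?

Demand slope: (109 − 97)/(63 − 65) = -6, so Qd = 487 − 6P.
Supply slope: (117 − 167)/(58 − 68) = 5, so Qs = 5P − 173.
Before the subsidy: set 487 − 6P = 5P − 173 → P* = £60, Q* = 127.
With a per-unit subsidy paid to consumers, each effectively pays P − 22, so demand becomes Qd = 487 − 6(P − 22).
Solving gives Q = 187 with consumers paying £50 and suppliers receiving £72 (the £22 wedge).
Quantity rises by |ΔQ| = |127 − 187| = 60.
DWL = ½ · t · |ΔQ| = ½ · 22 · 60 = £660.

Deadweight loss = £660.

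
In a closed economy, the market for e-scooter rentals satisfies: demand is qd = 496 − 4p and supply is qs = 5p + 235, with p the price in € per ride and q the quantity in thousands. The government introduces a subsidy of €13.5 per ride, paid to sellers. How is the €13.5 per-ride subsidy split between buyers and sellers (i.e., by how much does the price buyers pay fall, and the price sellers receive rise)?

Buyers gain €7.5 per ride; sellers gain €6 per ride.

Without the subsidy, 496 − 4p = 5p + 235 gives 9p = 261, so p* = €29 and q* = 380.
With a per-unit subsidy paid to sellers, each receives p + 13.5 per unit sold, so supply becomes qs = 5(p + 13.5) + 235.
Solving gives q = 410 with buyers paying €21.5 and sellers receiving €35 (the €13.5 wedge).
Gain to buyers: €7.5; to sellers: €6. (They sum to €13.5.)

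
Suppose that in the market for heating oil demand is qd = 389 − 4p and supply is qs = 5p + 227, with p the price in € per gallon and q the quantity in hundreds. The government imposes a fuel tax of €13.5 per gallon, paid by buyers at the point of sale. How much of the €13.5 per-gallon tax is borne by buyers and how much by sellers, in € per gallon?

Before the tax: set 389 − 4p = 5p + 227 → p* = €18, q* = 317.
With the tax collected from buyers, demand (in seller-price terms) shifts: qd = 389 − 4(p + 13.5).
Solving gives q = 287 with buyers paying €25.5 and sellers receiving €12 (the €13.5 wedge).
Burden on buyers: €7.5; on sellers: €6. (They sum to €13.5.)

Buyers bear €7.5 per gallon; sellers bear €6 per gallon.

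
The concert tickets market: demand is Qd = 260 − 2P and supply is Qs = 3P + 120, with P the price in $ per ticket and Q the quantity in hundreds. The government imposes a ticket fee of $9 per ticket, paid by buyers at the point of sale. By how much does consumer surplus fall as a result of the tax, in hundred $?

Before the tax: set 260 − 2P = 3P + 120 → P* = $28, Q* = 204.
With the tax collected from buyers, demand (in seller-price terms) shifts: Qd = 260 − 2(P + 9).
Solving gives Q = 193.2 with buyers paying $33.4 and sellers receiving $24.4 (the $9 wedge).
ΔCS is the trapezoid between Q = 193.2 and Q = 204 of height $5.4: ½ · (204 + 193.2) · 5.4 = $1072.44.

Consumer surplus falls by $1072.44 hundred.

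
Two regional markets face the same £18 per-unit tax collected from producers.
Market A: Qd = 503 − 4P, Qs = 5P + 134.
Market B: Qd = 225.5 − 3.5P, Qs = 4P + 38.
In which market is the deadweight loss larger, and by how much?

Market A, by £57.6.

Market A: pre-tax P* = £41, Q* = 339; post-tax Q = 299; deadweight loss = £360.
Market B: pre-tax P* = £25, Q* = 138; post-tax Q = 104.4; deadweight loss = £302.4.
Difference: £360 vs £302.4 → market A is larger by £57.6.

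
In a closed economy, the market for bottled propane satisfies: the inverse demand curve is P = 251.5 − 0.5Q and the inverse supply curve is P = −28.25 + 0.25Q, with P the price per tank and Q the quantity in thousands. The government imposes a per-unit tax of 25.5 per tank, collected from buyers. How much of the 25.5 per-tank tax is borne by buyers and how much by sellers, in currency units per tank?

Rewrite in direct form: Qd = 503 − 2P and Qs = 4P + 113.
Before the tax: set 503 − 2P = 4P + 113 → P* = 65, Q* = 373.
With the tax collected from buyers, demand (in seller-price terms) shifts: Qd = 503 − 2(P + 25.5).
New equilibrium: buyers pay 82, sellers receive 56.5, Q = 339. (Wedge: Pb − Ps = 25.5.)
Burden on buyers: 17; on sellers: 8.5. (They sum to 25.5.)
The less price-elastic side of the market bears the larger share of a per-unit tax.

Buyers bear 17 per tank; sellers bear 8.5 per tank.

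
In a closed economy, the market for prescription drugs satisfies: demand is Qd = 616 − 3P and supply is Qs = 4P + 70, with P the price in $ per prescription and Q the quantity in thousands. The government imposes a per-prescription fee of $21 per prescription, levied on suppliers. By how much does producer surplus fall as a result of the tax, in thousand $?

Producer surplus falls by $3276 thousand.

Before the tax: set 616 − 3P = 4P + 70 → P* = $78, Q* = 382.
With the tax collected from suppliers, supply shifts: Qs = 4(P − 21) + 70.
New equilibrium: buyers pay $90, suppliers receive $69, Q = 346. (Wedge: Pb − Ps = 21.)
ΔPS is the trapezoid between Q = 346 and Q = 382 of height $9: ½ · (382 + 346) · 9 = $3276.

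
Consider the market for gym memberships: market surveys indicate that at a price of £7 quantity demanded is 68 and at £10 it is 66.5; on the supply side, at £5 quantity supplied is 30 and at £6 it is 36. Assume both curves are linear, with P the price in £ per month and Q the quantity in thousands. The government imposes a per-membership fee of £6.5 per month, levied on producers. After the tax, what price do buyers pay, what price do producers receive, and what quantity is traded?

Demand slope: (66.5 − 68)/(10 − 7) = -0.5, so Qd = 71.5 − 0.5P.
Supply slope: (36 − 30)/(6 − 5) = 6, so Qs = 6P.
Without the tax, 71.5 − 0.5P = 6P gives 6.5P = 71.5, so P* = £11 and Q* = 66.
With the tax collected from producers, supply shifts: Qs = 6(P − 6.5).
New equilibrium: buyers pay £17, producers receive £10.5, Q = 63. (Wedge: Pb − Ps = 6.5.)

Buyers pay £17; producers receive £10.5; quantity = 63.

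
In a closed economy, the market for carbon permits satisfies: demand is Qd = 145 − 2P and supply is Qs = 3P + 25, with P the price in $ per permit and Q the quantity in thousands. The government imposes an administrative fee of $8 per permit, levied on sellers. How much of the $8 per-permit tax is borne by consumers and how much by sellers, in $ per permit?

Consumers bear $4.8 per permit; sellers bear $3.2 per permit.

Before the tax: set 145 − 2P = 3P + 25 → P* = $24, Q* = 97.
With the tax collected from sellers, supply shifts: Qs = 3(P − 8) + 25.
New equilibrium: consumers pay $28.8, sellers receive $20.8, Q = 87.4. (Wedge: Pb − Ps = 8.)
Burden on consumers: $4.8; on sellers: $3.2. (They sum to $8.)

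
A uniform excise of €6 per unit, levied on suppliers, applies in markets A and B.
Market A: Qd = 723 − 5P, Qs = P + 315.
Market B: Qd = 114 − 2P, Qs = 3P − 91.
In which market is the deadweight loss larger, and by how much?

Market B, by €6.6.

Market A: pre-tax P* = €68, Q* = 383; post-tax Q = 378; deadweight loss = €15.
Market B: pre-tax P* = €41, Q* = 32; post-tax Q = 24.8; deadweight loss = €21.6.
Difference: €15 vs €21.6 → market B is larger by €6.6.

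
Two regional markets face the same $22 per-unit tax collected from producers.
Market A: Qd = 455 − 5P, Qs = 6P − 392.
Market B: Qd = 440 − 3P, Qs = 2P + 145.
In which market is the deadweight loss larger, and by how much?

Market A: pre-tax P* = $77, Q* = 70; post-tax Q = 10; deadweight loss = $660.
Market B: pre-tax P* = $59, Q* = 263; post-tax Q = 236.6; deadweight loss = $290.4.
Difference: $660 vs $290.4 → market A is larger by $369.6.

Market A, by $369.6.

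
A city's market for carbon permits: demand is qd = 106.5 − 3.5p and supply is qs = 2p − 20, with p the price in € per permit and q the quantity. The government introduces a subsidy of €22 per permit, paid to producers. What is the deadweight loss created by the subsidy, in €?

Deadweight loss = €308.

Before the subsidy: set 106.5 − 3.5p = 2p − 20 → p* = €23, q* = 26.
With a per-unit subsidy paid to producers, each receives p + 22 per unit sold, so supply becomes qs = 2(p + 22) − 20.
Solving gives q = 54 with buyers paying €15 and producers receiving €37 (the €22 wedge).
Quantity rises by |ΔQ| = |26 − 54| = 28.
DWL = ½ · t · |ΔQ| = ½ · 22 · 28 = €308.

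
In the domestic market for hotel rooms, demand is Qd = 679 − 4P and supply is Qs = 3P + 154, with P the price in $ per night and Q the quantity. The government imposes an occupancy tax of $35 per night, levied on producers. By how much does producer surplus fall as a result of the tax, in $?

Producer surplus falls by $6980.

Without the tax, 679 − 4P = 3P + 154 gives 7P = 525, so P* = $75 and Q* = 379.
With the tax collected from producers, supply shifts: Qs = 3(P − 35) + 154.
Solving gives Q = 319 with consumers paying $90 and producers receiving $55 (the $35 wedge).
ΔPS is the trapezoid between Q = 319 and Q = 379 of height $20: ½ · (379 + 319) · 20 = $6980.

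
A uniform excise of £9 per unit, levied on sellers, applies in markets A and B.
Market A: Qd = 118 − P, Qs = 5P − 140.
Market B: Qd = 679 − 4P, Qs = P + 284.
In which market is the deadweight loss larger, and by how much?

Market A, by £1.35.

Market A: pre-tax P* = £43, Q* = 75; post-tax Q = 67.5; deadweight loss = £33.75.
Market B: pre-tax P* = £79, Q* = 363; post-tax Q = 355.8; deadweight loss = £32.4.
Difference: £33.75 vs £32.4 → market A is larger by £1.35.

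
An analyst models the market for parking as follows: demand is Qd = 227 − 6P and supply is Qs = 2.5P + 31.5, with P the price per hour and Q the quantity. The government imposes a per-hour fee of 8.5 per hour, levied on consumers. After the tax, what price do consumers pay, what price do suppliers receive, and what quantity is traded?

Before the tax: set 227 − 6P = 2.5P + 31.5 → P* = 23, Q* = 89.
With the tax collected from consumers, demand (in seller-price terms) shifts: Qd = 227 − 6(P + 8.5).
New equilibrium: consumers pay 25.5, suppliers receive 17, Q = 74. (Wedge: Pb − Ps = 8.5.)
The less price-elastic side of the market bears the larger share of a per-unit tax.

Consumers pay 25.5; suppliers receive 17; quantity = 74.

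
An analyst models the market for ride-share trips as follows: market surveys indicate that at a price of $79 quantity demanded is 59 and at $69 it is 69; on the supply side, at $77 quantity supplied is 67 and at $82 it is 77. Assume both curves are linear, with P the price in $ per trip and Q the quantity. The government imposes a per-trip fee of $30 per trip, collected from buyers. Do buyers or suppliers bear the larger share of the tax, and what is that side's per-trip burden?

Demand slope: (69 − 59)/(69 − 79) = -1, so Qd = 138 − P.
Supply slope: (77 − 67)/(82 − 77) = 2, so Qs = 2P − 87.
Before the tax: set 138 − P = 2P − 87 → P* = $75, Q* = 63.
With the tax collected from buyers, demand (in seller-price terms) shifts: Qd = 138 − (P + 30).
New equilibrium: buyers pay $95, suppliers receive $65, Q = 43. (Wedge: Pb − Ps = 30.)
Per-trip burden: buyers $20, suppliers $10.
Buyers take the larger share because demand is less price-elastic here (demand slope 1 vs supply slope 2).
The less price-elastic side of the market bears the larger share of a per-unit tax.

Buyers bear the larger share: $20 per trip.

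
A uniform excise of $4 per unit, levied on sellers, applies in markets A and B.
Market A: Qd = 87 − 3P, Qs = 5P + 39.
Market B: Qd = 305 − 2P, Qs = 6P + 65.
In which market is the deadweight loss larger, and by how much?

Market A, by $3.

Market A: pre-tax P* = $6, Q* = 69; post-tax Q = 61.5; deadweight loss = $15.
Market B: pre-tax P* = $30, Q* = 245; post-tax Q = 239; deadweight loss = $12.
Difference: $15 vs $12 → market A is larger by $3.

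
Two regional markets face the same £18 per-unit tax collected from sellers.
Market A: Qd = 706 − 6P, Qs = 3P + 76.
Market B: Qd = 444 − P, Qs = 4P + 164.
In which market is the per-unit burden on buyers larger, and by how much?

Market B, by £8.4.

Market A: pre-tax P* = £70, Q* = 286; post-tax Q = 250; per-unit burden on buyers = £6.
Market B: pre-tax P* = £56, Q* = 388; post-tax Q = 373.6; per-unit burden on buyers = £14.4.
Difference: £6 vs £14.4 → market B is larger by £8.4.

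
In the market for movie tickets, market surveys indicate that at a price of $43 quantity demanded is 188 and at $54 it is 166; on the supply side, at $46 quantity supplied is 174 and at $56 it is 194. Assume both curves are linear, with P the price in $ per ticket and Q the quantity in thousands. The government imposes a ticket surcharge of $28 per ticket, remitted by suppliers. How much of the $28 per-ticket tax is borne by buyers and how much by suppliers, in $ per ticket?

Demand slope: (166 − 188)/(54 − 43) = -2, so Qd = 274 − 2P.
Supply slope: (194 − 174)/(56 − 46) = 2, so Qs = 2P + 82.
Without the tax, 274 − 2P = 2P + 82 gives 4P = 192, so P* = $48 and Q* = 178.
With the tax collected from suppliers, supply shifts: Qs = 2(P − 28) + 82.
New equilibrium: buyers pay $62, suppliers receive $34, Q = 150. (Wedge: Pb − Ps = 28.)
Burden on buyers: $14; on suppliers: $14. (They sum to $28.)
The less price-elastic side of the market bears the larger share of a per-unit tax.

Buyers bear $14 per ticket; suppliers bear $14 per ticket.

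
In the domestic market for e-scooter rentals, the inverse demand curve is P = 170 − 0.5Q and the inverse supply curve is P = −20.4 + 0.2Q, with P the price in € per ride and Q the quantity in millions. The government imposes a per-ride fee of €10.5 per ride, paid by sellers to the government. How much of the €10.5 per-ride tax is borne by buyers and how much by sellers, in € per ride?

Buyers bear €7.5 per ride; sellers bear €3 per ride.

Inverting to Q(P) form: Qd = 340 − 2P; Qs = 5P + 102.
Before the tax: set 340 − 2P = 5P + 102 → P* = €34, Q* = 272.
With the tax collected from sellers, supply shifts: Qs = 5(P − 10.5) + 102.
New equilibrium: buyers pay €41.5, sellers receive €31, Q = 257. (Wedge: Pb − Ps = 10.5.)
Burden on buyers: €7.5; on sellers: €3. (They sum to €10.5.)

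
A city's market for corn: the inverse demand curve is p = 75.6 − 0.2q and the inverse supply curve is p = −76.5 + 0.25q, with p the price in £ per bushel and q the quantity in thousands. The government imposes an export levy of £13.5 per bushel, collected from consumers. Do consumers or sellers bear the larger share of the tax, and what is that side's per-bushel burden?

Sellers bear the larger share: £7.5 per bushel.

Inverting to q(p) form: qd = 378 − 5p; qs = 4p + 306.
Before the tax: set 378 − 5p = 4p + 306 → p* = £8, q* = 338.
With the tax collected from consumers, demand (in seller-price terms) shifts: qd = 378 − 5(p + 13.5).
New equilibrium: consumers pay £14, sellers receive £0.5, q = 308. (Wedge: pb − ps = 13.5.)
Per-bushel burden: consumers £6, sellers £7.5.
Sellers take the larger share because supply is less price-elastic here (demand slope 5 vs supply slope 4).
The less price-elastic side of the market bears the larger share of a per-unit tax.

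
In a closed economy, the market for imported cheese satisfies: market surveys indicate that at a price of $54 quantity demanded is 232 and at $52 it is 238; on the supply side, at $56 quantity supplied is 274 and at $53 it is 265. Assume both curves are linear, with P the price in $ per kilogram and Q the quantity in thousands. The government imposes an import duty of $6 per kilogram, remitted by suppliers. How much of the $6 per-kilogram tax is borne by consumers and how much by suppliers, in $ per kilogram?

Demand slope: (238 − 232)/(52 − 54) = -3, so Qd = 394 − 3P.
Supply slope: (265 − 274)/(53 − 56) = 3, so Qs = 3P + 106.
Without the tax, 394 − 3P = 3P + 106 gives 6P = 288, so P* = $48 and Q* = 250.
With the tax collected from suppliers, supply shifts: Qs = 3(P − 6) + 106.
Solving gives Q = 241 with consumers paying $51 and suppliers receiving $45 (the $6 wedge).
Burden on consumers: $3; on suppliers: $3. (They sum to $6.)
The less price-elastic side of the market bears the larger share of a per-unit tax.

Consumers bear $3 per kilogram; suppliers bear $3 per kilogram.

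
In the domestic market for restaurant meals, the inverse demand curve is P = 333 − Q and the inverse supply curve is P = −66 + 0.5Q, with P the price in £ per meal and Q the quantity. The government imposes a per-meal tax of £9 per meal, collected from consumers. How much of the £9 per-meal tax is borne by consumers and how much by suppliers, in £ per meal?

Consumers bear £6 per meal; suppliers bear £3 per meal.

Inverting to Q(P) form: Qd = 333 − P; Qs = 2P + 132.
Without the tax, 333 − P = 2P + 132 gives 3P = 201, so P* = £67 and Q* = 266.
With the tax collected from consumers, demand (in seller-price terms) shifts: Qd = 333 − (P + 9).
Solving gives Q = 260 with consumers paying £73 and suppliers receiving £64 (the £9 wedge).
Burden on consumers: £6; on suppliers: £3. (They sum to £9.)
The less price-elastic side of the market bears the larger share of a per-unit tax.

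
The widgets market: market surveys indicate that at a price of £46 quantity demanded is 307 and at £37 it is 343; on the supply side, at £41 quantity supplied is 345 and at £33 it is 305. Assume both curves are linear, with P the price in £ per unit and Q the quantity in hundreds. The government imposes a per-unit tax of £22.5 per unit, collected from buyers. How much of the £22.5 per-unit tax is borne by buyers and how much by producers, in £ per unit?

Buyers bear £12.5 per unit; producers bear £10 per unit.

Demand slope: (343 − 307)/(37 − 46) = -4, so Qd = 491 − 4P.
Supply slope: (305 − 345)/(33 − 41) = 5, so Qs = 5P + 140.
Without the tax, 491 − 4P = 5P + 140 gives 9P = 351, so P* = £39 and Q* = 335.
With the tax collected from buyers, demand (in seller-price terms) shifts: Qd = 491 − 4(P + 22.5).
New equilibrium: buyers pay £51.5, producers receive £29, Q = 285. (Wedge: Pb − Ps = 22.5.)
Burden on buyers: £12.5; on producers: £10. (They sum to £22.5.)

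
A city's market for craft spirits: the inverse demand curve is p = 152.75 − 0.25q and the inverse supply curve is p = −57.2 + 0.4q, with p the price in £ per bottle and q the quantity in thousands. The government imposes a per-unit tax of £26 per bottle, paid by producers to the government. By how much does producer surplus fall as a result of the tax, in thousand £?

Producer surplus falls by £4848 thousand.

Rewrite in direct form: qd = 611 − 4p and qs = 2.5p + 143.
Without the tax, 611 − 4p = 2.5p + 143 gives 6.5p = 468, so p* = £72 and q* = 323.
With the tax collected from producers, supply shifts: qs = 2.5(p − 26) + 143.
Solving gives q = 283 with consumers paying £82 and producers receiving £56 (the £26 wedge).
ΔPS is the trapezoid between Q = 283 and Q = 323 of height £16: ½ · (323 + 283) · 16 = £4848.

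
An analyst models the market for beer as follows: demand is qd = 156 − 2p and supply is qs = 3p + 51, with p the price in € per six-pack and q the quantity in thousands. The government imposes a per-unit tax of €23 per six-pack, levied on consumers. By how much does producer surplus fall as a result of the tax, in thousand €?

Before the tax: set 156 − 2p = 3p + 51 → p* = €21, q* = 114.
With the tax collected from consumers, demand (in seller-price terms) shifts: qd = 156 − 2(p + 23).
New equilibrium: consumers pay €34.8, suppliers receive €11.8, q = 86.4. (Wedge: pb − ps = 23.)
ΔPS is the trapezoid between Q = 86.4 and Q = 114 of height €9.2: ½ · (114 + 86.4) · 9.2 = €921.84.

Producer surplus falls by €921.84 thousand.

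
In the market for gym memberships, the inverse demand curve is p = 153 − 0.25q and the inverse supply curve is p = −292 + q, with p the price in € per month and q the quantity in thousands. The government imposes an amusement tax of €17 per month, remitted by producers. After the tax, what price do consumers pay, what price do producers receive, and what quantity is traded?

Inverting to q(p) form: qd = 612 − 4p; qs = p + 292.
Without the tax, 612 − 4p = p + 292 gives 5p = 320, so p* = €64 and q* = 356.
With the tax collected from producers, supply shifts: qs = (p − 17) + 292.
New equilibrium: consumers pay €67.4, producers receive €50.4, q = 342.4. (Wedge: pb − ps = 17.)

Consumers pay €67.4; producers receive €50.4; quantity = 342.4.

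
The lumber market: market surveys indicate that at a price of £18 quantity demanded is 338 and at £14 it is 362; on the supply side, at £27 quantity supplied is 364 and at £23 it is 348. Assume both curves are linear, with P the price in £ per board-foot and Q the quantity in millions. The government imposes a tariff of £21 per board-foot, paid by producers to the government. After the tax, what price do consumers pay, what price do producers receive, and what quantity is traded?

Consumers pay £27.4; producers receive £6.4; quantity = 281.6.

Demand slope: (362 − 338)/(14 − 18) = -6, so Qd = 446 − 6P.
Supply slope: (348 − 364)/(23 − 27) = 4, so Qs = 4P + 256.
Without the tax, 446 − 6P = 4P + 256 gives 10P = 190, so P* = £19 and Q* = 332.
With the tax collected from producers, supply shifts: Qs = 4(P − 21) + 256.
New equilibrium: consumers pay £27.4, producers receive £6.4, Q = 281.6. (Wedge: Pb − Ps = 21.)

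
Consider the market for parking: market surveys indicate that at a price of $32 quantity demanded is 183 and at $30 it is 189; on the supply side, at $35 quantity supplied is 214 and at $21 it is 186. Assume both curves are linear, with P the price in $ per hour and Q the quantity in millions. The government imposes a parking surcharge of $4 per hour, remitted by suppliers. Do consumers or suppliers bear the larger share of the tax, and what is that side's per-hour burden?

Suppliers bear the larger share: $2.4 per hour.

Demand slope: (189 − 183)/(30 − 32) = -3, so Qd = 279 − 3P.
Supply slope: (186 − 214)/(21 − 35) = 2, so Qs = 2P + 144.
Before the tax: set 279 − 3P = 2P + 144 → P* = $27, Q* = 198.
With the tax collected from suppliers, supply shifts: Qs = 2(P − 4) + 144.
Solving gives Q = 193.2 with consumers paying $28.6 and suppliers receiving $24.6 (the $4 wedge).
Per-hour burden: consumers $1.6, suppliers $2.4.
Suppliers take the larger share because supply is less price-elastic here (demand slope 3 vs supply slope 2).
The less price-elastic side of the market bears the larger share of a per-unit tax.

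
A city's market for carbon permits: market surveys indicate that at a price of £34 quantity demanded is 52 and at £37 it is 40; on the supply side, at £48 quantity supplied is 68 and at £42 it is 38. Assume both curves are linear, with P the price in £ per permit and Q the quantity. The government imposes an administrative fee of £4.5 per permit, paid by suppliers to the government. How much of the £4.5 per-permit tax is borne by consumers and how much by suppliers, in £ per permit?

Consumers bear £2.5 per permit; suppliers bear £2 per permit.

Demand slope: (40 − 52)/(37 − 34) = -4, so Qd = 188 − 4P.
Supply slope: (38 − 68)/(42 − 48) = 5, so Qs = 5P − 172.
Before the tax: set 188 − 4P = 5P − 172 → P* = £40, Q* = 28.
With the tax collected from suppliers, supply shifts: Qs = 5(P − 4.5) − 172.
Solving gives Q = 18 with consumers paying £42.5 and suppliers receiving £38 (the £4.5 wedge).
Burden on consumers: £2.5; on suppliers: £2. (They sum to £4.5.)
The less price-elastic side of the market bears the larger share of a per-unit tax.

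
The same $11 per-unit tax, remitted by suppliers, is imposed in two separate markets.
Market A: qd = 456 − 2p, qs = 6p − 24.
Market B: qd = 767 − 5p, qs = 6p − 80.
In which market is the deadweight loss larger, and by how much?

Market B, by $74.25.

Market A: pre-tax p* = $60, q* = 336; post-tax q = 319.5; deadweight loss = $90.75.
Market B: pre-tax p* = $77, q* = 382; post-tax q = 352; deadweight loss = $165.
Difference: $90.75 vs $165 → market B is larger by $74.25.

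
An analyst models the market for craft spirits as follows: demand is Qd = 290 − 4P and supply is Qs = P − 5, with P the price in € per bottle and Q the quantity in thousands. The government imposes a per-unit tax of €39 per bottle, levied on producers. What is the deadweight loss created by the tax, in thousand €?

Deadweight loss = €608.4 thousand.

Before the tax: set 290 − 4P = P − 5 → P* = €59, Q* = 54.
With the tax collected from producers, supply shifts: Qs = (P − 39) − 5.
New equilibrium: consumers pay €66.8, producers receive €27.8, Q = 22.8. (Wedge: Pb − Ps = 39.)
Quantity falls by |ΔQ| = |54 − 22.8| = 31.2.
DWL = ½ · t · |ΔQ| = ½ · 39 · 31.2 = €608.4.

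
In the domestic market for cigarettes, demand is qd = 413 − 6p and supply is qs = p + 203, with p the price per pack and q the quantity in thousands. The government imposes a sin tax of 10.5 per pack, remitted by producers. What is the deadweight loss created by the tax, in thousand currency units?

Deadweight loss = 47.25 thousand.

Without the tax, 413 − 6p = p + 203 gives 7p = 210, so p* = 30 and q* = 233.
With the tax collected from producers, supply shifts: qs = (p − 10.5) + 203.
New equilibrium: buyers pay 31.5, producers receive 21, q = 224. (Wedge: pb − ps = 10.5.)
Quantity falls by |ΔQ| = |233 − 224| = 9.
DWL = ½ · t · |ΔQ| = ½ · 10.5 · 9 = 47.25.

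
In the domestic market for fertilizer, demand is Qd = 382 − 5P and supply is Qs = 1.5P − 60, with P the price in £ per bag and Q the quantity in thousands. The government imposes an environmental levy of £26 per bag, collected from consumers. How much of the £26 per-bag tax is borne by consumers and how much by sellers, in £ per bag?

Consumers bear £6 per bag; sellers bear £20 per bag.

Before the tax: set 382 − 5P = 1.5P − 60 → P* = £68, Q* = 42.
With the tax collected from consumers, demand (in seller-price terms) shifts: Qd = 382 − 5(P + 26).
New equilibrium: consumers pay £74, sellers receive £48, Q = 12. (Wedge: Pb − Ps = 26.)
Burden on consumers: £6; on sellers: £20. (They sum to £26.)
The less price-elastic side of the market bears the larger share of a per-unit tax.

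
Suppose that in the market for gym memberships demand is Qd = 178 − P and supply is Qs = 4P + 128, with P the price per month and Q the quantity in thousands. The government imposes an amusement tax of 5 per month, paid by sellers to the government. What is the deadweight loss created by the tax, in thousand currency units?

Without the tax, 178 − P = 4P + 128 gives 5P = 50, so P* = 10 and Q* = 168.
With the tax collected from sellers, supply shifts: Qs = 4(P − 5) + 128.
New equilibrium: buyers pay 14, sellers receive 9, Q = 164. (Wedge: Pb − Ps = 5.)
Quantity falls by |ΔQ| = |168 − 164| = 4.
DWL = ½ · t · |ΔQ| = ½ · 5 · 4 = 10.

Deadweight loss = 10 thousand.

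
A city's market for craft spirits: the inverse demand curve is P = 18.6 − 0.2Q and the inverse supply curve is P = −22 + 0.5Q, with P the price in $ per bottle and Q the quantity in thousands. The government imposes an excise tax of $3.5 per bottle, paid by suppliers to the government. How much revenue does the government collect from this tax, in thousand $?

Rewrite in direct form: Qd = 93 − 5P and Qs = 2P + 44.
Before the tax: set 93 − 5P = 2P + 44 → P* = $7, Q* = 58.
With the tax collected from suppliers, supply shifts: Qs = 2(P − 3.5) + 44.
Solving gives Q = 53 with consumers paying $8 and suppliers receiving $4.5 (the $3.5 wedge).
Revenue = t · Q = 3.5 · 53 = $185.5.

Tax revenue = $185.5 thousand.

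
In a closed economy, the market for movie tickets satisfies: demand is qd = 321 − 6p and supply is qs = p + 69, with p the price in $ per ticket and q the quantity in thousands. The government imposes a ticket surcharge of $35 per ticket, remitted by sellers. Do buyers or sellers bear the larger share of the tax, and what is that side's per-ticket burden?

Sellers bear the larger share: $30 per ticket.

Without the tax, 321 − 6p = p + 69 gives 7p = 252, so p* = $36 and q* = 105.
With the tax collected from sellers, supply shifts: qs = (p − 35) + 69.
New equilibrium: buyers pay $41, sellers receive $6, q = 75. (Wedge: pb − ps = 35.)
Per-ticket burden: buyers $5, sellers $30.
Sellers take the larger share because supply is less price-elastic here (demand slope 6 vs supply slope 1).
The less price-elastic side of the market bears the larger share of a per-unit tax.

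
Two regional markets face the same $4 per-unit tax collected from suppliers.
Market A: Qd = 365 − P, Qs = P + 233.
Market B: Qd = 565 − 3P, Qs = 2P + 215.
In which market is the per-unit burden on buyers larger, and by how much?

Market A, by $0.4.

Market A: pre-tax P* = $66, Q* = 299; post-tax Q = 297; per-unit burden on buyers = $2.
Market B: pre-tax P* = $70, Q* = 355; post-tax Q = 350.2; per-unit burden on buyers = $1.6.
Difference: $2 vs $1.6 → market A is larger by $0.4.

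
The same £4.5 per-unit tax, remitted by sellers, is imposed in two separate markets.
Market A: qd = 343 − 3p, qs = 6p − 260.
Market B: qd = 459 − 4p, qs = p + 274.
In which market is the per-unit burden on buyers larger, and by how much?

Market A: pre-tax p* = £67, q* = 142; post-tax q = 133; per-unit burden on buyers = £3.
Market B: pre-tax p* = £37, q* = 311; post-tax q = 307.4; per-unit burden on buyers = £0.9.
Difference: £3 vs £0.9 → market A is larger by £2.1.

Market A, by £2.1.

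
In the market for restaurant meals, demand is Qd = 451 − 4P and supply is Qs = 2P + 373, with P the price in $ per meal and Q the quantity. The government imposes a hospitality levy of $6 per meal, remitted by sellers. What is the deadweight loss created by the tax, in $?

Without the tax, 451 − 4P = 2P + 373 gives 6P = 78, so P* = $13 and Q* = 399.
With the tax collected from sellers, supply shifts: Qs = 2(P − 6) + 373.
Solving gives Q = 391 with buyers paying $15 and sellers receiving $9 (the $6 wedge).
Quantity falls by |ΔQ| = |399 − 391| = 8.
DWL = ½ · t · |ΔQ| = ½ · 6 · 8 = $24.

Deadweight loss = $24.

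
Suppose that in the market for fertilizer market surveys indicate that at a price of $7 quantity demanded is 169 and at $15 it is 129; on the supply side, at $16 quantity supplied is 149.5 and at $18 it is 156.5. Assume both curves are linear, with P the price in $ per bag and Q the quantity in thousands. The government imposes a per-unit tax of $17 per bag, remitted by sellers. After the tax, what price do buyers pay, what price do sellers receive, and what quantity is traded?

Demand slope: (129 − 169)/(15 − 7) = -5, so Qd = 204 − 5P.
Supply slope: (156.5 − 149.5)/(18 − 16) = 3.5, so Qs = 3.5P + 93.5.
Before the tax: set 204 − 5P = 3.5P + 93.5 → P* = $13, Q* = 139.
With the tax collected from sellers, supply shifts: Qs = 3.5(P − 17) + 93.5.
New equilibrium: buyers pay $20, sellers receive $3, Q = 104. (Wedge: Pb − Ps = 17.)

Buyers pay $20; sellers receive $3; quantity = 104.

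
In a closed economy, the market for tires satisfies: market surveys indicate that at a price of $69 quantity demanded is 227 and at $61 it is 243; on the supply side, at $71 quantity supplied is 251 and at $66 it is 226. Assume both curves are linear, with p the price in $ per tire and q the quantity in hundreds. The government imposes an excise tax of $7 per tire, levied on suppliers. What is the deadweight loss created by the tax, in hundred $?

Demand slope: (243 − 227)/(61 − 69) = -2, so qd = 365 − 2p.
Supply slope: (226 − 251)/(66 − 71) = 5, so qs = 5p − 104.
Before the tax: set 365 − 2p = 5p − 104 → p* = $67, q* = 231.
With the tax collected from suppliers, supply shifts: qs = 5(p − 7) − 104.
New equilibrium: consumers pay $72, suppliers receive $65, q = 221. (Wedge: pb − ps = 7.)
Quantity falls by |ΔQ| = |231 − 221| = 10.
DWL = ½ · t · |ΔQ| = ½ · 7 · 10 = $35.

Deadweight loss = $35 hundred.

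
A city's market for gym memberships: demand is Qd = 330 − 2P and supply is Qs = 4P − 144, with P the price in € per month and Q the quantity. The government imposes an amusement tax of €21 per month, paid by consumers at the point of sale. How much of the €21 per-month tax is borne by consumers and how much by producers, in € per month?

Consumers bear €14 per month; producers bear €7 per month.

Before the tax: set 330 − 2P = 4P − 144 → P* = €79, Q* = 172.
With the tax collected from consumers, demand (in seller-price terms) shifts: Qd = 330 − 2(P + 21).
New equilibrium: consumers pay €93, producers receive €72, Q = 144. (Wedge: Pb − Ps = 21.)
Burden on consumers: €14; on producers: €7. (They sum to €21.)
The less price-elastic side of the market bears the larger share of a per-unit tax.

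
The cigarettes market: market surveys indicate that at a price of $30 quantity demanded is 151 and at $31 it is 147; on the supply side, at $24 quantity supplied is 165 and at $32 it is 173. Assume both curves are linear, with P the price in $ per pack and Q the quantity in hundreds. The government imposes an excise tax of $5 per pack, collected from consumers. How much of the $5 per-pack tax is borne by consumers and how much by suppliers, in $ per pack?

Demand slope: (147 − 151)/(31 − 30) = -4, so Qd = 271 − 4P.
Supply slope: (173 − 165)/(32 − 24) = 1, so Qs = P + 141.
Before the tax: set 271 − 4P = P + 141 → P* = $26, Q* = 167.
With the tax collected from consumers, demand (in seller-price terms) shifts: Qd = 271 − 4(P + 5).
New equilibrium: consumers pay $27, suppliers receive $22, Q = 163. (Wedge: Pb − Ps = 5.)
Burden on consumers: $1; on suppliers: $4. (They sum to $5.)

Consumers bear $1 per pack; suppliers bear $4 per pack.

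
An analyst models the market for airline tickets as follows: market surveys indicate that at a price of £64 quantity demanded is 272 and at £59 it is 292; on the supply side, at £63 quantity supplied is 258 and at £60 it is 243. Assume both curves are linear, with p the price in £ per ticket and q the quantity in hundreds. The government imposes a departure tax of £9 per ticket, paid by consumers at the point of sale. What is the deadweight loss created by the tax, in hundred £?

Demand slope: (292 − 272)/(59 − 64) = -4, so qd = 528 − 4p.
Supply slope: (243 − 258)/(60 − 63) = 5, so qs = 5p − 57.
Without the tax, 528 − 4p = 5p − 57 gives 9p = 585, so p* = £65 and q* = 268.
With the tax collected from consumers, demand (in seller-price terms) shifts: qd = 528 − 4(p + 9).
New equilibrium: consumers pay £70, producers receive £61, q = 248. (Wedge: pb − ps = 9.)
Quantity falls by |ΔQ| = |268 − 248| = 20.
DWL = ½ · t · |ΔQ| = ½ · 9 · 20 = £90.

Deadweight loss = £90 hundred.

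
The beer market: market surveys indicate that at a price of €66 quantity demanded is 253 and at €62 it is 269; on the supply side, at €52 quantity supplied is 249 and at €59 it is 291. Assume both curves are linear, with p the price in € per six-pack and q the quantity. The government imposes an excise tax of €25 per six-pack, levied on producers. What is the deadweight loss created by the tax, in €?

Deadweight loss = €750.

Demand slope: (269 − 253)/(62 − 66) = -4, so qd = 517 − 4p.
Supply slope: (291 − 249)/(59 − 52) = 6, so qs = 6p − 63.
Without the tax, 517 − 4p = 6p − 63 gives 10p = 580, so p* = €58 and q* = 285.
With the tax collected from producers, supply shifts: qs = 6(p − 25) − 63.
Solving gives q = 225 with buyers paying €73 and producers receiving €48 (the €25 wedge).
Quantity falls by |ΔQ| = |285 − 225| = 60.
DWL = ½ · t · |ΔQ| = ½ · 25 · 60 = €750.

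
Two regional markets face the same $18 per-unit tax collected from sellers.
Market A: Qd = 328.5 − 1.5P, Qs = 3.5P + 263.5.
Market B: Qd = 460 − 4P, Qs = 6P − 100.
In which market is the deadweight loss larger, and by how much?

Market A: pre-tax P* = $13, Q* = 309; post-tax Q = 290.1; deadweight loss = $170.1.
Market B: pre-tax P* = $56, Q* = 236; post-tax Q = 192.8; deadweight loss = $388.8.
Difference: $170.1 vs $388.8 → market B is larger by $218.7.

Market B, by $218.7.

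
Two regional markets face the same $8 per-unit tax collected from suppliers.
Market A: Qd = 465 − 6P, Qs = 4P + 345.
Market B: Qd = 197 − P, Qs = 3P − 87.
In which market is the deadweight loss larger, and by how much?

Market A: pre-tax P* = $12, Q* = 393; post-tax Q = 373.8; deadweight loss = $76.8.
Market B: pre-tax P* = $71, Q* = 126; post-tax Q = 120; deadweight loss = $24.
Difference: $76.8 vs $24 → market A is larger by $52.8.

Market A, by $52.8.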